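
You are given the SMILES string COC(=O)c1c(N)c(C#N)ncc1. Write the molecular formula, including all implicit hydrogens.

C8H7N3O2

Walk through each heavy atom and fill implicit hydrogens from standard valence (C 4, N 3, O 2, S 2, halogen 1); for lowercase aromatic atoms, an aromatic c carries 1 H when it has two neighbours and 0 H with three, and aromatic n carries 0 H:
  atom 1: C, bond orders sum to 1 (valence 4) → 3 H
  atom 2: O, bond orders sum to 2 (valence 2) → 0 H
  atom 3: C, bond orders sum to 4 (valence 4) → 0 H
  atom 4: O, bond orders sum to 2 (valence 2) → 0 H
  atom 5: aromatic c, 3 neighbours → 0 H
  atom 6: aromatic c, 3 neighbours → 0 H
  atom 7: N, bond orders sum to 1 (valence 3) → 2 H
  atom 8: aromatic c, 3 neighbours → 0 H
  atom 9: C, bond orders sum to 4 (valence 4) → 0 H
  atom 10: N, bond orders sum to 3 (valence 3) → 0 H
  atom 11: aromatic n, 2 neighbours → 0 H
  atom 12: aromatic c, 2 neighbours → 1 H
  atom 13: aromatic c, 2 neighbours → 1 H
Totals → C:8, H:7, N:3, O:2.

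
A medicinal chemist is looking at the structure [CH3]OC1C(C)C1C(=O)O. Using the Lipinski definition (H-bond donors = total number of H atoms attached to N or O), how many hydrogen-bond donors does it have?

1

Donors: find every N or O and count the H atoms it carries.
  atom 2 (O): bond orders sum to 2 → 0 H
  atom 8 (O): bond orders sum to 2 → 0 H
  atom 9 (O): bond orders sum to 1 → 1 H
Lipinski HBD = 1.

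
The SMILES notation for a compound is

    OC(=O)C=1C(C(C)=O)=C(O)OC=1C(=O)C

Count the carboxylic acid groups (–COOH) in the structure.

1

The carboxylic acid motif appears at heavy-atom position 2 in the SMILES.
Other groups present: 1 hydroxyl, 2 ketone.
Carboxylic acid count: 1.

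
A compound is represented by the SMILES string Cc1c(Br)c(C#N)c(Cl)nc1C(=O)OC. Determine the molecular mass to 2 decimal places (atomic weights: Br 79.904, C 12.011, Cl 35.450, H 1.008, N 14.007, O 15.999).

First, the molecular formula is C9H6BrClN2O2 (counting implicit H from valence).
  Br: 1 × 79.904 = 79.904
  C: 9 × 12.011 = 108.099
  Cl: 1 × 35.450 = 35.450
  H: 6 × 1.008 = 6.048
  N: 2 × 14.007 = 28.014
  O: 2 × 15.999 = 31.998
Sum: 1×79.904 + 9×12.011 + 1×35.450 + 6×1.008 + 2×14.007 + 2×15.999 = 289.513 → 289.51 g/mol.

289.51 g/mol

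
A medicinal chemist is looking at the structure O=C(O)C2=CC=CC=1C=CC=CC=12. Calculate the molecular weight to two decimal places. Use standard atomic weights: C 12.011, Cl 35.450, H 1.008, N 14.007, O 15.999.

172.18 g/mol

First, the molecular formula is C11H8O2 (counting implicit H from valence).
  C: 11 × 12.011 = 132.121
  H: 8 × 1.008 = 8.064
  O: 2 × 15.999 = 31.998
Sum: 11×12.011 + 8×1.008 + 2×15.999 = 172.183 → 172.18 g/mol.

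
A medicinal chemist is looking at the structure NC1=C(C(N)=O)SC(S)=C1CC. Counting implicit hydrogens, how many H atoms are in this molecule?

Walk through each heavy atom and fill implicit hydrogens from standard valence (C 4, N 3, O 2, S 2, halogen 1):
  atom 1: N, bond orders sum to 1 (valence 3) → 2 H
  atom 2: C, bond orders sum to 4 (valence 4) → 0 H
  atom 3: C, bond orders sum to 4 (valence 4) → 0 H
  atom 4: C, bond orders sum to 4 (valence 4) → 0 H
  atom 5: N, bond orders sum to 1 (valence 3) → 2 H
  atom 6: O, bond orders sum to 2 (valence 2) → 0 H
  atom 7: S, bond orders sum to 2 (valence 2) → 0 H
  atom 8: C, bond orders sum to 4 (valence 4) → 0 H
  atom 9: S, bond orders sum to 1 (valence 2) → 1 H
  atom 10: C, bond orders sum to 4 (valence 4) → 0 H
  atom 11: C, bond orders sum to 2 (valence 4) → 2 H
  atom 12: C, bond orders sum to 1 (valence 4) → 3 H
Total hydrogens: 10.

10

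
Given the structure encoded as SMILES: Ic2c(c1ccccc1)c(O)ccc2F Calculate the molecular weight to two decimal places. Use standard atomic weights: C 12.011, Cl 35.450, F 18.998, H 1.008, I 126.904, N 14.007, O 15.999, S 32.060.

First, the molecular formula is C12H8FIO (counting implicit H from valence).
  C: 12 × 12.011 = 144.132
  F: 1 × 18.998 = 18.998
  H: 8 × 1.008 = 8.064
  I: 1 × 126.904 = 126.904
  O: 1 × 15.999 = 15.999
Sum: 12×12.011 + 1×18.998 + 8×1.008 + 1×126.904 + 1×15.999 = 314.097 → 314.10 g/mol.

314.10 g/mol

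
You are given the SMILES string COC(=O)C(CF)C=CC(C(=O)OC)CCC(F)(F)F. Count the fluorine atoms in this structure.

4

Scan the SMILES for F atoms (remember two-letter symbols like Cl and Br are single atoms).
Fluorine count: 4.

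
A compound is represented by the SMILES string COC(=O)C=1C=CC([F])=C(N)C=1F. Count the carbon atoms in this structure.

Count every carbon token in the SMILES (each C, including those in ring-closure positions and inside branches).
Carbon count: 8.

8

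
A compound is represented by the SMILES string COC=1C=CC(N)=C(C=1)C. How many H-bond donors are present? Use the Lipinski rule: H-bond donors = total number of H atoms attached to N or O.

2

Donors: find every N or O and count the H atoms it carries.
  atom 2 (O): bond orders sum to 2 → 0 H
  atom 7 (N): bond orders sum to 1 → 2 H
Lipinski HBD = 2.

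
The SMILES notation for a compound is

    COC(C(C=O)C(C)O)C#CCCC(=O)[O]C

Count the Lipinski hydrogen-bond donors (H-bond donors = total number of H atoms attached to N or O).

1

Donors: find every N or O and count the H atoms it carries.
  atom 2 (O): bond orders sum to 2 → 0 H
  atom 6 (O): bond orders sum to 2 → 0 H
  atom 9 (O): bond orders sum to 1 → 1 H
  atom 15 (O): bond orders sum to 2 → 0 H
  atom 16 (O): bond orders sum to 2 → 0 H
Lipinski HBD = 1.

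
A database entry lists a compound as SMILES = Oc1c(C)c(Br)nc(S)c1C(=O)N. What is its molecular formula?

Walk through each heavy atom and fill implicit hydrogens from standard valence (C 4, N 3, O 2, S 2, halogen 1); for lowercase aromatic atoms, an aromatic c carries 1 H when it has two neighbours and 0 H with three, and aromatic n carries 0 H:
  atom 1: O, bond orders sum to 1 (valence 2) → 1 H
  atom 2: aromatic c, 3 neighbours → 0 H
  atom 3: aromatic c, 3 neighbours → 0 H
  atom 4: C, bond orders sum to 1 (valence 4) → 3 H
  atom 5: aromatic c, 3 neighbours → 0 H
  atom 6: Br (halogen, monovalent) → 0 H
  atom 7: aromatic n, 2 neighbours → 0 H
  atom 8: aromatic c, 3 neighbours → 0 H
  atom 9: S, bond orders sum to 1 (valence 2) → 1 H
  atom 10: aromatic c, 3 neighbours → 0 H
  atom 11: C, bond orders sum to 4 (valence 4) → 0 H
  atom 12: O, bond orders sum to 2 (valence 2) → 0 H
  atom 13: N, bond orders sum to 1 (valence 3) → 2 H
Totals → C:7, H:7, Br:1, N:2, O:2, S:1.

C7H7BrN2O2S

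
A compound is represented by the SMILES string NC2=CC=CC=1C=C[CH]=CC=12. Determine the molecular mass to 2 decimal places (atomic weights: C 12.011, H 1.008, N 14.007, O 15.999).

First, the molecular formula is C10H9N (counting implicit H from valence).
  C: 10 × 12.011 = 120.110
  H: 9 × 1.008 = 9.072
  N: 1 × 14.007 = 14.007
Sum: 10×12.011 + 9×1.008 + 1×14.007 = 143.189 → 143.19 g/mol.

143.19 g/mol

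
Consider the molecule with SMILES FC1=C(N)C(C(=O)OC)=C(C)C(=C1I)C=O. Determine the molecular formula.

C10H9FINO3

Walk through each heavy atom and fill implicit hydrogens from standard valence (C 4, N 3, O 2, S 2, halogen 1):
  atom 1: F (halogen, monovalent) → 0 H
  atom 2: C, bond orders sum to 4 (valence 4) → 0 H
  atom 3: C, bond orders sum to 4 (valence 4) → 0 H
  atom 4: N, bond orders sum to 1 (valence 3) → 2 H
  atom 5: C, bond orders sum to 4 (valence 4) → 0 H
  atom 6: C, bond orders sum to 4 (valence 4) → 0 H
  atom 7: O, bond orders sum to 2 (valence 2) → 0 H
  atom 8: O, bond orders sum to 2 (valence 2) → 0 H
  atom 9: C, bond orders sum to 1 (valence 4) → 3 H
  atom 10: C, bond orders sum to 4 (valence 4) → 0 H
  atom 11: C, bond orders sum to 1 (valence 4) → 3 H
  atom 12: C, bond orders sum to 4 (valence 4) → 0 H
  atom 13: C, bond orders sum to 4 (valence 4) → 0 H
  atom 14: I (halogen, monovalent) → 0 H
  atom 15: C, bond orders sum to 3 (valence 4) → 1 H
  atom 16: O, bond orders sum to 2 (valence 2) → 0 H
Totals → C:10, H:9, F:1, I:1, N:1, O:3.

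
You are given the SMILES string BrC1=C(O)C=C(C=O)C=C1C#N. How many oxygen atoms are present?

Scan the SMILES for O atoms (remember two-letter symbols like Cl and Br are single atoms).
Oxygen count: 2.

2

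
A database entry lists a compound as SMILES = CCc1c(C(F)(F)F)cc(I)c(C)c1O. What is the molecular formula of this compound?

C10H10F3IO

Walk through each heavy atom and fill implicit hydrogens from standard valence (C 4, N 3, O 2, S 2, halogen 1); for lowercase aromatic atoms, an aromatic c carries 1 H when it has two neighbours and 0 H with three, and aromatic n carries 0 H:
  atom 1: C, bond orders sum to 1 (valence 4) → 3 H
  atom 2: C, bond orders sum to 2 (valence 4) → 2 H
  atom 3: aromatic c, 3 neighbours → 0 H
  atom 4: aromatic c, 3 neighbours → 0 H
  atom 5: C, bond orders sum to 4 (valence 4) → 0 H
  atom 6: F (halogen, monovalent) → 0 H
  atom 7: F (halogen, monovalent) → 0 H
  atom 8: F (halogen, monovalent) → 0 H
  atom 9: aromatic c, 2 neighbours → 1 H
  atom 10: aromatic c, 3 neighbours → 0 H
  atom 11: I (halogen, monovalent) → 0 H
  atom 12: aromatic c, 3 neighbours → 0 H
  atom 13: C, bond orders sum to 1 (valence 4) → 3 H
  atom 14: aromatic c, 3 neighbours → 0 H
  atom 15: O, bond orders sum to 1 (valence 2) → 1 H
Totals → C:10, H:10, F:3, I:1, O:1.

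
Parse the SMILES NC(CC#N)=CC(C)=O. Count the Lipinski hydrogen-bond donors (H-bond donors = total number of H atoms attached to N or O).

Donors: find every N or O and count the H atoms it carries.
  atom 1 (N): bond orders sum to 1 → 2 H
  atom 5 (N): bond orders sum to 3 → 0 H
  atom 9 (O): bond orders sum to 2 → 0 H
Lipinski HBD = 2.

2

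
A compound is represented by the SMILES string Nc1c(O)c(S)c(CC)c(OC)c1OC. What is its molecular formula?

Walk through each heavy atom and fill implicit hydrogens from standard valence (C 4, N 3, O 2, S 2, halogen 1); for lowercase aromatic atoms, an aromatic c carries 1 H when it has two neighbours and 0 H with three, and aromatic n carries 0 H:
  atom 1: N, bond orders sum to 1 (valence 3) → 2 H
  atom 2: aromatic c, 3 neighbours → 0 H
  atom 3: aromatic c, 3 neighbours → 0 H
  atom 4: O, bond orders sum to 1 (valence 2) → 1 H
  atom 5: aromatic c, 3 neighbours → 0 H
  atom 6: S, bond orders sum to 1 (valence 2) → 1 H
  atom 7: aromatic c, 3 neighbours → 0 H
  atom 8: C, bond orders sum to 2 (valence 4) → 2 H
  atom 9: C, bond orders sum to 1 (valence 4) → 3 H
  atom 10: aromatic c, 3 neighbours → 0 H
  atom 11: O, bond orders sum to 2 (valence 2) → 0 H
  atom 12: C, bond orders sum to 1 (valence 4) → 3 H
  atom 13: aromatic c, 3 neighbours → 0 H
  atom 14: O, bond orders sum to 2 (valence 2) → 0 H
  atom 15: C, bond orders sum to 1 (valence 4) → 3 H
Totals → C:10, H:15, N:1, O:3, S:1.
In Hill order: C10H15NO3S.

C10H15NO3S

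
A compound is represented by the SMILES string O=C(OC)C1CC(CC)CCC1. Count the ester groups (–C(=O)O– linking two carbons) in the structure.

1

The ester motif appears at heavy-atom position 2 in the SMILES.
Ester count: 1.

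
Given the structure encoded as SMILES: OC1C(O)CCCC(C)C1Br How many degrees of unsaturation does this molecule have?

1

Molecular formula: C8H15BrO2.
DoU = (2C + 2 + N − H − X) / 2, where X is the halogen count and O/S are ignored.
    = (2·8 + 2 + 0 − 15 − 1) / 2 = 2 / 2 = 1.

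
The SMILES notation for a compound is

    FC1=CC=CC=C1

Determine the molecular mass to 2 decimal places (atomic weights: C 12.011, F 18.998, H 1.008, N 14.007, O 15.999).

First, the molecular formula is C6H5F (counting implicit H from valence).
  C: 6 × 12.011 = 72.066
  F: 1 × 18.998 = 18.998
  H: 5 × 1.008 = 5.040
Sum: 6×12.011 + 1×18.998 + 5×1.008 = 96.104 → 96.10 g/mol.

96.10 g/mol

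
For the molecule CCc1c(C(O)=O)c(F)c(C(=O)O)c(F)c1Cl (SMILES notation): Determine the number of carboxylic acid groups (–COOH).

2

The carboxylic acid motif appears at heavy-atom positions 5, 11 in the SMILES.
Carboxylic acid count: 2.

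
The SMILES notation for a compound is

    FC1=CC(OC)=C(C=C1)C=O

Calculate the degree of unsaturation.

Degree of unsaturation = (number of rings) + (number of π bonds).
Ring closures in the SMILES: 1.
π bonds: 4 double bonds (each 1 DoU) → 4 DoU from unsaturation.
Total DoU = 1 + 4 = 5.

5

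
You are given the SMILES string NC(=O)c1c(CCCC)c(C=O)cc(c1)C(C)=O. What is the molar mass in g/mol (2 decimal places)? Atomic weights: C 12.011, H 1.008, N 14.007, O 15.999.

First, the molecular formula is C14H17NO3 (counting implicit H from valence).
  C: 14 × 12.011 = 168.154
  H: 17 × 1.008 = 17.136
  N: 1 × 14.007 = 14.007
  O: 3 × 15.999 = 47.997
Sum: 14×12.011 + 17×1.008 + 1×14.007 + 3×15.999 = 247.294 → 247.29 g/mol.

247.29 g/mol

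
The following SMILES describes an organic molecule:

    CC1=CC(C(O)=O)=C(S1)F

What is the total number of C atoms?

Count every carbon token in the SMILES (each C, including those in ring-closure positions and inside branches).
Carbon count: 6.

6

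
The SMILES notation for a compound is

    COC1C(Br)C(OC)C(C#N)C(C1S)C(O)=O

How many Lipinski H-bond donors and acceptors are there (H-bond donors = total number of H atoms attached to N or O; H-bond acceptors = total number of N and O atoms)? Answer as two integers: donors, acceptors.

Donors: find every N or O and count the H atoms it carries.
  atom 2 (O): bond orders sum to 2 → 0 H
  atom 7 (O): bond orders sum to 2 → 0 H
  atom 11 (N): bond orders sum to 3 → 0 H
  atom 16 (O): bond orders sum to 1 → 1 H
  atom 17 (O): bond orders sum to 2 → 0 H
Lipinski HBD = 1.
Acceptors: N atoms = 1, O atoms = 4 → HBA = 5.

1, 5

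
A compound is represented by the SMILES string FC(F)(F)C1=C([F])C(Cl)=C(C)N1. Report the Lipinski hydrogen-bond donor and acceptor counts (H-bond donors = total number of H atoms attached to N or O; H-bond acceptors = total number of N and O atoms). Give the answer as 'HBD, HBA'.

1, 1

Donors: find every N or O and count the H atoms it carries.
  atom 12 (N): bond orders sum to 2 → 1 H
Lipinski HBD = 1.
Acceptors: N atoms = 1, O atoms = 0 → HBA = 1.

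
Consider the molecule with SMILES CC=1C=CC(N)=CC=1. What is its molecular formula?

Walk through each heavy atom and fill implicit hydrogens from standard valence (C 4, N 3, O 2, S 2, halogen 1):
  atom 1: C, bond orders sum to 1 (valence 4) → 3 H
  atom 2: C, bond orders sum to 4 (valence 4) → 0 H
  atom 3: C, bond orders sum to 3 (valence 4) → 1 H
  atom 4: C, bond orders sum to 3 (valence 4) → 1 H
  atom 5: C, bond orders sum to 4 (valence 4) → 0 H
  atom 6: N, bond orders sum to 1 (valence 3) → 2 H
  atom 7: C, bond orders sum to 3 (valence 4) → 1 H
  atom 8: C, bond orders sum to 3 (valence 4) → 1 H
Totals → C:7, H:9, N:1.

C7H9N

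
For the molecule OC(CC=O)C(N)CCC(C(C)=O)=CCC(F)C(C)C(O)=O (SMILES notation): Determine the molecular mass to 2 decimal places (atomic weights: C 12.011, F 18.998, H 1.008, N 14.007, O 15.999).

317.36 g/mol

First, the molecular formula is C15H24FNO5 (counting implicit H from valence).
  C: 15 × 12.011 = 180.165
  F: 1 × 18.998 = 18.998
  H: 24 × 1.008 = 24.192
  N: 1 × 14.007 = 14.007
  O: 5 × 15.999 = 79.995
Sum: 15×12.011 + 1×18.998 + 24×1.008 + 1×14.007 + 5×15.999 = 317.357 → 317.36 g/mol.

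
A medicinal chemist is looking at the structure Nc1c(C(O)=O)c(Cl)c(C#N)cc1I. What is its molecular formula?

C8H4ClIN2O2

Walk through each heavy atom and fill implicit hydrogens from standard valence (C 4, N 3, O 2, S 2, halogen 1); for lowercase aromatic atoms, an aromatic c carries 1 H when it has two neighbours and 0 H with three, and aromatic n carries 0 H:
  atom 1: N, bond orders sum to 1 (valence 3) → 2 H
  atom 2: aromatic c, 3 neighbours → 0 H
  atom 3: aromatic c, 3 neighbours → 0 H
  atom 4: C, bond orders sum to 4 (valence 4) → 0 H
  atom 5: O, bond orders sum to 1 (valence 2) → 1 H
  atom 6: O, bond orders sum to 2 (valence 2) → 0 H
  atom 7: aromatic c, 3 neighbours → 0 H
  atom 8: Cl (halogen, monovalent) → 0 H
  atom 9: aromatic c, 3 neighbours → 0 H
  atom 10: C, bond orders sum to 4 (valence 4) → 0 H
  atom 11: N, bond orders sum to 3 (valence 3) → 0 H
  atom 12: aromatic c, 2 neighbours → 1 H
  atom 13: aromatic c, 3 neighbours → 0 H
  atom 14: I (halogen, monovalent) → 0 H
Totals → C:8, H:4, Cl:1, I:1, N:2, O:2.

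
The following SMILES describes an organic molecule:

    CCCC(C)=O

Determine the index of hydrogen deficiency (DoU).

1

Molecular formula: C5H10O.
DoU = (2C + 2 + N − H − X) / 2, where X is the halogen count and O/S are ignored.
    = (2·5 + 2 + 0 − 10 − 0) / 2 = 2 / 2 = 1.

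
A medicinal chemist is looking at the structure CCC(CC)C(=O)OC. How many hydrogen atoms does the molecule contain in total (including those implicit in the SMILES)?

Walk through each heavy atom and fill implicit hydrogens from standard valence (C 4, N 3, O 2, S 2, halogen 1):
  atom 1: C, bond orders sum to 1 (valence 4) → 3 H
  atom 2: C, bond orders sum to 2 (valence 4) → 2 H
  atom 3: C, bond orders sum to 3 (valence 4) → 1 H
  atom 4: C, bond orders sum to 2 (valence 4) → 2 H
  atom 5: C, bond orders sum to 1 (valence 4) → 3 H
  atom 6: C, bond orders sum to 4 (valence 4) → 0 H
  atom 7: O, bond orders sum to 2 (valence 2) → 0 H
  atom 8: O, bond orders sum to 2 (valence 2) → 0 H
  atom 9: C, bond orders sum to 1 (valence 4) → 3 H
Total hydrogens: 14.

14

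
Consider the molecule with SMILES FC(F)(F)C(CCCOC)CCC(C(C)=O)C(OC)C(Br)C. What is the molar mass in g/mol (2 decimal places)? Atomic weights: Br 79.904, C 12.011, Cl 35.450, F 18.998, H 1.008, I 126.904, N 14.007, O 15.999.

First, the molecular formula is C15H26BrF3O3 (counting implicit H from valence).
  Br: 1 × 79.904 = 79.904
  C: 15 × 12.011 = 180.165
  F: 3 × 18.998 = 56.994
  H: 26 × 1.008 = 26.208
  O: 3 × 15.999 = 47.997
Sum: 1×79.904 + 15×12.011 + 3×18.998 + 26×1.008 + 3×15.999 = 391.268 → 391.27 g/mol.

391.27 g/mol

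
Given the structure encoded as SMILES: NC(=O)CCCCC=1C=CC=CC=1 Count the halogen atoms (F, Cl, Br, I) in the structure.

0

Scan the SMILES for the halogen motif — none present.
Groups that are present: 1 amide.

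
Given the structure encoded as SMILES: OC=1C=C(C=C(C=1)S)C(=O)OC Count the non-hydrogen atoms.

Every atom symbol written in the SMILES (organic subset) is one heavy atom; implicit H are not written.
Heavy atoms by element → C:8, O:3, S:1.
Total: 12.

12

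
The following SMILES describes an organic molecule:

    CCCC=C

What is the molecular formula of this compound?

Walk through each heavy atom and fill implicit hydrogens from standard valence (C 4, N 3, O 2, S 2, halogen 1):
  atom 1: C, bond orders sum to 1 (valence 4) → 3 H
  atom 2: C, bond orders sum to 2 (valence 4) → 2 H
  atom 3: C, bond orders sum to 2 (valence 4) → 2 H
  atom 4: C, bond orders sum to 3 (valence 4) → 1 H
  atom 5: C, bond orders sum to 2 (valence 4) → 2 H
Totals → C:5, H:10.

C5H10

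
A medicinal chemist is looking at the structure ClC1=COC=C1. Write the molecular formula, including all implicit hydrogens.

C4H3ClO

Walk through each heavy atom and fill implicit hydrogens from standard valence (C 4, N 3, O 2, S 2, halogen 1):
  atom 1: Cl (halogen, monovalent) → 0 H
  atom 2: C, bond orders sum to 4 (valence 4) → 0 H
  atom 3: C, bond orders sum to 3 (valence 4) → 1 H
  atom 4: O, bond orders sum to 2 (valence 2) → 0 H
  atom 5: C, bond orders sum to 3 (valence 4) → 1 H
  atom 6: C, bond orders sum to 3 (valence 4) → 1 H
Totals → C:4, H:3, Cl:1, O:1.
In Hill order: C4H3ClO.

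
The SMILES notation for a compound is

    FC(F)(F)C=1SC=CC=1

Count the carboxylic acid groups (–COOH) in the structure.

Scan the SMILES for the carboxylic acid motif — none present.

0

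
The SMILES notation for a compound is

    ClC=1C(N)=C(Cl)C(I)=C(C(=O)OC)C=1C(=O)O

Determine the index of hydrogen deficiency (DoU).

Molecular formula: C9H6Cl2INO4.
DoU = (2C + 2 + N − H − X) / 2, where X is the halogen count and O/S are ignored.
    = (2·9 + 2 + 1 − 6 − 3) / 2 = 12 / 2 = 6.

6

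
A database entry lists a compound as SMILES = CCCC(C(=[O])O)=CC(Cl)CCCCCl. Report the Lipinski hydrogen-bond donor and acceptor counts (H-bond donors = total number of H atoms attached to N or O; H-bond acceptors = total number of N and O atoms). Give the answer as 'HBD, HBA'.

1, 2

Donors: find every N or O and count the H atoms it carries.
  atom 6 (O): bond orders sum to 2 → 0 H
  atom 7 (O): bond orders sum to 1 → 1 H
Lipinski HBD = 1.
Acceptors: N atoms = 0, O atoms = 2 → HBA = 2.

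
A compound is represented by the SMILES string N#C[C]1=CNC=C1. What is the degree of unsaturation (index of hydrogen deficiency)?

5

Degree of unsaturation = (number of rings) + (number of π bonds).
Ring closures in the SMILES: 1.
π bonds: 2 double bonds (each 1 DoU), 1 triple bond (each 2 DoU) → 4 DoU from unsaturation.
Total DoU = 1 + 4 = 5.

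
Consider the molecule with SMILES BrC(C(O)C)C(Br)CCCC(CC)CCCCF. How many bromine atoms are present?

Scan the SMILES for Br atoms (remember two-letter symbols like Cl and Br are single atoms).
Bromine count: 2.

2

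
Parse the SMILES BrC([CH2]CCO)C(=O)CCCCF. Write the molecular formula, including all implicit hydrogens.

Walk through each heavy atom and fill implicit hydrogens from standard valence (C 4, N 3, O 2, S 2, halogen 1):
  atom 1: Br (halogen, monovalent) → 0 H
  atom 2: C, bond orders sum to 3 (valence 4) → 1 H
  atom 3: C with explicit H count 2
  atom 4: C, bond orders sum to 2 (valence 4) → 2 H
  atom 5: C, bond orders sum to 2 (valence 4) → 2 H
  atom 6: O, bond orders sum to 1 (valence 2) → 1 H
  atom 7: C, bond orders sum to 4 (valence 4) → 0 H
  atom 8: O, bond orders sum to 2 (valence 2) → 0 H
  atom 9: C, bond orders sum to 2 (valence 4) → 2 H
  atom 10: C, bond orders sum to 2 (valence 4) → 2 H
  atom 11: C, bond orders sum to 2 (valence 4) → 2 H
  atom 12: C, bond orders sum to 2 (valence 4) → 2 H
  atom 13: F (halogen, monovalent) → 0 H
Totals → C:9, H:16, Br:1, F:1, O:2.
In Hill order: C9H16BrFO2.

C9H16BrFO2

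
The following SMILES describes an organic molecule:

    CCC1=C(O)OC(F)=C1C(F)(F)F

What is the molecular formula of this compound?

Walk through each heavy atom and fill implicit hydrogens from standard valence (C 4, N 3, O 2, S 2, halogen 1):
  atom 1: C, bond orders sum to 1 (valence 4) → 3 H
  atom 2: C, bond orders sum to 2 (valence 4) → 2 H
  atom 3: C, bond orders sum to 4 (valence 4) → 0 H
  atom 4: C, bond orders sum to 4 (valence 4) → 0 H
  atom 5: O, bond orders sum to 1 (valence 2) → 1 H
  atom 6: O, bond orders sum to 2 (valence 2) → 0 H
  atom 7: C, bond orders sum to 4 (valence 4) → 0 H
  atom 8: F (halogen, monovalent) → 0 H
  atom 9: C, bond orders sum to 4 (valence 4) → 0 H
  atom 10: C, bond orders sum to 4 (valence 4) → 0 H
  atom 11: F (halogen, monovalent) → 0 H
  atom 12: F (halogen, monovalent) → 0 H
  atom 13: F (halogen, monovalent) → 0 H
Totals → C:7, H:6, F:4, O:2.
In Hill order: C7H6F4O2.

C7H6F4O2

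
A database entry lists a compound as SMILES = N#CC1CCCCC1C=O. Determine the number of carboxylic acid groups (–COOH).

0

Scan the SMILES for the carboxylic acid motif — none present.
Groups that are present: 1 aldehyde, 1 nitrile.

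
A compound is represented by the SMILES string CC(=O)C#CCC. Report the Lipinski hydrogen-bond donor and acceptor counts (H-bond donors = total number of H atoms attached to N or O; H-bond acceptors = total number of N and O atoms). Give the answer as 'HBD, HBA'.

0, 1

Donors: find every N or O and count the H atoms it carries.
  atom 3 (O): bond orders sum to 2 → 0 H
Lipinski HBD = 0.
Acceptors: N atoms = 0, O atoms = 1 → HBA = 1.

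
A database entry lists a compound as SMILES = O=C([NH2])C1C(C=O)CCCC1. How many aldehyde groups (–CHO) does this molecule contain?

1

The aldehyde motif appears at heavy-atom position 6 in the SMILES.
Other groups present: 1 amide.
Aldehyde count: 1.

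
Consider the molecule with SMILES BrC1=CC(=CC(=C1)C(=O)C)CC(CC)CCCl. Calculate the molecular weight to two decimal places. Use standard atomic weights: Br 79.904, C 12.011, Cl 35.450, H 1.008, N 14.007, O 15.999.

317.65 g/mol

First, the molecular formula is C14H18BrClO (counting implicit H from valence).
  Br: 1 × 79.904 = 79.904
  C: 14 × 12.011 = 168.154
  Cl: 1 × 35.450 = 35.450
  H: 18 × 1.008 = 18.144
  O: 1 × 15.999 = 15.999
Sum: 1×79.904 + 14×12.011 + 1×35.450 + 18×1.008 + 1×15.999 = 317.651 → 317.65 g/mol.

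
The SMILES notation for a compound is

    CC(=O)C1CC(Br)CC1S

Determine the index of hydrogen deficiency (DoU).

Molecular formula: C7H11BrOS.
DoU = (2C + 2 + N − H − X) / 2, where X is the halogen count and O/S are ignored.
    = (2·7 + 2 + 0 − 11 − 1) / 2 = 4 / 2 = 2.

2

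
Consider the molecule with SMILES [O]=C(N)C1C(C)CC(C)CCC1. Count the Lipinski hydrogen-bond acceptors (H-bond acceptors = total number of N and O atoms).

2

N atoms: 1; O atoms: 1.
Lipinski HBA = 1 + 1 = 2.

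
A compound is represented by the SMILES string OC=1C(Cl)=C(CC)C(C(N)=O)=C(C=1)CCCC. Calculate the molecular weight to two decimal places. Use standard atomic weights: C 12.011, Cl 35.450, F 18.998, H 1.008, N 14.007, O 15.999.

255.74 g/mol

First, the molecular formula is C13H18ClNO2 (counting implicit H from valence).
  C: 13 × 12.011 = 156.143
  Cl: 1 × 35.450 = 35.450
  H: 18 × 1.008 = 18.144
  N: 1 × 14.007 = 14.007
  O: 2 × 15.999 = 31.998
Sum: 13×12.011 + 1×35.450 + 18×1.008 + 1×14.007 + 2×15.999 = 255.742 → 255.74 g/mol.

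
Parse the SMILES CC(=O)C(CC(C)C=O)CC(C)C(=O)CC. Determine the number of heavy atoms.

Every atom symbol written in the SMILES (organic subset) is one heavy atom; implicit H are not written.
Heavy atoms by element → C:13, O:3.
Total: 16.

16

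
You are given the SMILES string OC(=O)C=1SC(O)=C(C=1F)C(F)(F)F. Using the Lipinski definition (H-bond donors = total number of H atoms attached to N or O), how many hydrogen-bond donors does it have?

Donors: find every N or O and count the H atoms it carries.
  atom 1 (O): bond orders sum to 1 → 1 H
  atom 3 (O): bond orders sum to 2 → 0 H
  atom 7 (O): bond orders sum to 1 → 1 H
Lipinski HBD = 2.

2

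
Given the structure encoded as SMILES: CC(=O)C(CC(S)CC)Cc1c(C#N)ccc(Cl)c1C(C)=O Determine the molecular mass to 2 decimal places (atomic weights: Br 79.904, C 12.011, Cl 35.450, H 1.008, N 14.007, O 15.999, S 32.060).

337.86 g/mol

First, the molecular formula is C17H20ClNO2S (counting implicit H from valence).
  C: 17 × 12.011 = 204.187
  Cl: 1 × 35.450 = 35.450
  H: 20 × 1.008 = 20.160
  N: 1 × 14.007 = 14.007
  O: 2 × 15.999 = 31.998
  S: 1 × 32.060 = 32.060
Sum: 17×12.011 + 1×35.450 + 20×1.008 + 1×14.007 + 2×15.999 + 1×32.060 = 337.862 → 337.86 g/mol.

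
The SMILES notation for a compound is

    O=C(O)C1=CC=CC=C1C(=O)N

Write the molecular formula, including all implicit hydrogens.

Walk through each heavy atom and fill implicit hydrogens from standard valence (C 4, N 3, O 2, S 2, halogen 1):
  atom 1: O, bond orders sum to 2 (valence 2) → 0 H
  atom 2: C, bond orders sum to 4 (valence 4) → 0 H
  atom 3: O, bond orders sum to 1 (valence 2) → 1 H
  atom 4: C, bond orders sum to 4 (valence 4) → 0 H
  atom 5: C, bond orders sum to 3 (valence 4) → 1 H
  atom 6: C, bond orders sum to 3 (valence 4) → 1 H
  atom 7: C, bond orders sum to 3 (valence 4) → 1 H
  atom 8: C, bond orders sum to 3 (valence 4) → 1 H
  atom 9: C, bond orders sum to 4 (valence 4) → 0 H
  atom 10: C, bond orders sum to 4 (valence 4) → 0 H
  atom 11: O, bond orders sum to 2 (valence 2) → 0 H
  atom 12: N, bond orders sum to 1 (valence 3) → 2 H
Totals → C:8, H:7, N:1, O:3.
In Hill order: C8H7NO3.

C8H7NO3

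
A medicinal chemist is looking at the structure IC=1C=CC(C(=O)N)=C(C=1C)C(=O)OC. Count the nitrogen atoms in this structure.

1

Scan the SMILES for N atoms (remember two-letter symbols like Cl and Br are single atoms).
Nitrogen count: 1.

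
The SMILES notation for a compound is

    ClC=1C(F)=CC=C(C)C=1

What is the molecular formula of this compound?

C7H6ClF

Walk through each heavy atom and fill implicit hydrogens from standard valence (C 4, N 3, O 2, S 2, halogen 1):
  atom 1: Cl (halogen, monovalent) → 0 H
  atom 2: C, bond orders sum to 4 (valence 4) → 0 H
  atom 3: C, bond orders sum to 4 (valence 4) → 0 H
  atom 4: F (halogen, monovalent) → 0 H
  atom 5: C, bond orders sum to 3 (valence 4) → 1 H
  atom 6: C, bond orders sum to 3 (valence 4) → 1 H
  atom 7: C, bond orders sum to 4 (valence 4) → 0 H
  atom 8: C, bond orders sum to 1 (valence 4) → 3 H
  atom 9: C, bond orders sum to 3 (valence 4) → 1 H
Totals → C:7, H:6, Cl:1, F:1.
In Hill order: C7H6ClF.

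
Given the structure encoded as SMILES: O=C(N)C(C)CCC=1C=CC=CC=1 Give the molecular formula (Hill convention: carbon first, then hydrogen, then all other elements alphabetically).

C11H15NO

Walk through each heavy atom and fill implicit hydrogens from standard valence (C 4, N 3, O 2, S 2, halogen 1):
  atom 1: O, bond orders sum to 2 (valence 2) → 0 H
  atom 2: C, bond orders sum to 4 (valence 4) → 0 H
  atom 3: N, bond orders sum to 1 (valence 3) → 2 H
  atom 4: C, bond orders sum to 3 (valence 4) → 1 H
  atom 5: C, bond orders sum to 1 (valence 4) → 3 H
  atom 6: C, bond orders sum to 2 (valence 4) → 2 H
  atom 7: C, bond orders sum to 2 (valence 4) → 2 H
  atom 8: C, bond orders sum to 4 (valence 4) → 0 H
  atom 9: C, bond orders sum to 3 (valence 4) → 1 H
  atom 10: C, bond orders sum to 3 (valence 4) → 1 H
  atom 11: C, bond orders sum to 3 (valence 4) → 1 H
  atom 12: C, bond orders sum to 3 (valence 4) → 1 H
  atom 13: C, bond orders sum to 3 (valence 4) → 1 H
Totals → C:11, H:15, N:1, O:1.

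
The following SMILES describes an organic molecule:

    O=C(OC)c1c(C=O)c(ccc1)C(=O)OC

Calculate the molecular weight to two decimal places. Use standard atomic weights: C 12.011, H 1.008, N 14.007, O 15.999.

First, the molecular formula is C11H10O5 (counting implicit H from valence).
  C: 11 × 12.011 = 132.121
  H: 10 × 1.008 = 10.080
  O: 5 × 15.999 = 79.995
Sum: 11×12.011 + 10×1.008 + 5×15.999 = 222.196 → 222.20 g/mol.

222.20 g/mol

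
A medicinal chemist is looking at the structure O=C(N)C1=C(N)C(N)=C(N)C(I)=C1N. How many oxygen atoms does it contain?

1

Scan the SMILES for O atoms (remember two-letter symbols like Cl and Br are single atoms).
Oxygen count: 1.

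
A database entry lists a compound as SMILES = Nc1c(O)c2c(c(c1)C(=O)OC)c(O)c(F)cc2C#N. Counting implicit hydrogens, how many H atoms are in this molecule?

9

Walk through each heavy atom and fill implicit hydrogens from standard valence (C 4, N 3, O 2, S 2, halogen 1); for lowercase aromatic atoms, an aromatic c carries 1 H when it has two neighbours and 0 H with three, and aromatic n carries 0 H:
  atom 1: N, bond orders sum to 1 (valence 3) → 2 H
  atom 2: aromatic c, 3 neighbours → 0 H
  atom 3: aromatic c, 3 neighbours → 0 H
  atom 4: O, bond orders sum to 1 (valence 2) → 1 H
  atom 5: aromatic c, 3 neighbours → 0 H
  atom 6: aromatic c, 3 neighbours → 0 H
  atom 7: aromatic c, 3 neighbours → 0 H
  atom 8: aromatic c, 2 neighbours → 1 H
  atom 9: C, bond orders sum to 4 (valence 4) → 0 H
  atom 10: O, bond orders sum to 2 (valence 2) → 0 H
  atom 11: O, bond orders sum to 2 (valence 2) → 0 H
  atom 12: C, bond orders sum to 1 (valence 4) → 3 H
  atom 13: aromatic c, 3 neighbours → 0 H
  atom 14: O, bond orders sum to 1 (valence 2) → 1 H
  atom 15: aromatic c, 3 neighbours → 0 H
  atom 16: F (halogen, monovalent) → 0 H
  atom 17: aromatic c, 2 neighbours → 1 H
  atom 18: aromatic c, 3 neighbours → 0 H
  atom 19: C, bond orders sum to 4 (valence 4) → 0 H
  atom 20: N, bond orders sum to 3 (valence 3) → 0 H
Total hydrogens: 9.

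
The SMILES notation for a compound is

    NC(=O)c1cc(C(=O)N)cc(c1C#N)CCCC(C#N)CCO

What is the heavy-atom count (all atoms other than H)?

Every atom symbol written in the SMILES (organic subset) is one heavy atom; implicit H are not written.
Heavy atoms by element → C:16, N:4, O:3.
Total: 23.

23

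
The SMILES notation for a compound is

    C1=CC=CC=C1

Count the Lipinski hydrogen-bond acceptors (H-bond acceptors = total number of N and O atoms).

N atoms: 0; O atoms: 0.
Lipinski HBA = 0 + 0 = 0.

0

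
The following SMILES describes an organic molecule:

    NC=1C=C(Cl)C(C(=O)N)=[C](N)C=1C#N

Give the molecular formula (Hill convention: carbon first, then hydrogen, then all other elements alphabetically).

Walk through each heavy atom and fill implicit hydrogens from standard valence (C 4, N 3, O 2, S 2, halogen 1):
  atom 1: N, bond orders sum to 1 (valence 3) → 2 H
  atom 2: C, bond orders sum to 4 (valence 4) → 0 H
  atom 3: C, bond orders sum to 3 (valence 4) → 1 H
  atom 4: C, bond orders sum to 4 (valence 4) → 0 H
  atom 5: Cl (halogen, monovalent) → 0 H
  atom 6: C, bond orders sum to 4 (valence 4) → 0 H
  atom 7: C, bond orders sum to 4 (valence 4) → 0 H
  atom 8: O, bond orders sum to 2 (valence 2) → 0 H
  atom 9: N, bond orders sum to 1 (valence 3) → 2 H
  atom 10: C with explicit H count 0
  atom 11: N, bond orders sum to 1 (valence 3) → 2 H
  atom 12: C, bond orders sum to 4 (valence 4) → 0 H
  atom 13: C, bond orders sum to 4 (valence 4) → 0 H
  atom 14: N, bond orders sum to 3 (valence 3) → 0 H
Totals → C:8, H:7, Cl:1, N:4, O:1.
In Hill order: C8H7ClN4O.

C8H7ClN4O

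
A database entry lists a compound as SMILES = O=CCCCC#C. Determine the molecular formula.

C6H8O

Walk through each heavy atom and fill implicit hydrogens from standard valence (C 4, N 3, O 2, S 2, halogen 1):
  atom 1: O, bond orders sum to 2 (valence 2) → 0 H
  atom 2: C, bond orders sum to 3 (valence 4) → 1 H
  atom 3: C, bond orders sum to 2 (valence 4) → 2 H
  atom 4: C, bond orders sum to 2 (valence 4) → 2 H
  atom 5: C, bond orders sum to 2 (valence 4) → 2 H
  atom 6: C, bond orders sum to 4 (valence 4) → 0 H
  atom 7: C, bond orders sum to 3 (valence 4) → 1 H
Totals → C:6, H:8, O:1.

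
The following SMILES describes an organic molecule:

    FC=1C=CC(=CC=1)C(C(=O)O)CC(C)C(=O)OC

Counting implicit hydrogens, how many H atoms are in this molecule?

15

Walk through each heavy atom and fill implicit hydrogens from standard valence (C 4, N 3, O 2, S 2, halogen 1):
  atom 1: F (halogen, monovalent) → 0 H
  atom 2: C, bond orders sum to 4 (valence 4) → 0 H
  atom 3: C, bond orders sum to 3 (valence 4) → 1 H
  atom 4: C, bond orders sum to 3 (valence 4) → 1 H
  atom 5: C, bond orders sum to 4 (valence 4) → 0 H
  atom 6: C, bond orders sum to 3 (valence 4) → 1 H
  atom 7: C, bond orders sum to 3 (valence 4) → 1 H
  atom 8: C, bond orders sum to 3 (valence 4) → 1 H
  atom 9: C, bond orders sum to 4 (valence 4) → 0 H
  atom 10: O, bond orders sum to 2 (valence 2) → 0 H
  atom 11: O, bond orders sum to 1 (valence 2) → 1 H
  atom 12: C, bond orders sum to 2 (valence 4) → 2 H
  atom 13: C, bond orders sum to 3 (valence 4) → 1 H
  atom 14: C, bond orders sum to 1 (valence 4) → 3 H
  atom 15: C, bond orders sum to 4 (valence 4) → 0 H
  atom 16: O, bond orders sum to 2 (valence 2) → 0 H
  atom 17: O, bond orders sum to 2 (valence 2) → 0 H
  atom 18: C, bond orders sum to 1 (valence 4) → 3 H
Total hydrogens: 15.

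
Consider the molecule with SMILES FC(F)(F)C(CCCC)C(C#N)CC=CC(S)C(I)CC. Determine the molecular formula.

Walk through each heavy atom and fill implicit hydrogens from standard valence (C 4, N 3, O 2, S 2, halogen 1):
  atom 1: F (halogen, monovalent) → 0 H
  atom 2: C, bond orders sum to 4 (valence 4) → 0 H
  atom 3: F (halogen, monovalent) → 0 H
  atom 4: F (halogen, monovalent) → 0 H
  atom 5: C, bond orders sum to 3 (valence 4) → 1 H
  atom 6: C, bond orders sum to 2 (valence 4) → 2 H
  atom 7: C, bond orders sum to 2 (valence 4) → 2 H
  atom 8: C, bond orders sum to 2 (valence 4) → 2 H
  atom 9: C, bond orders sum to 1 (valence 4) → 3 H
  atom 10: C, bond orders sum to 3 (valence 4) → 1 H
  atom 11: C, bond orders sum to 4 (valence 4) → 0 H
  atom 12: N, bond orders sum to 3 (valence 3) → 0 H
  atom 13: C, bond orders sum to 2 (valence 4) → 2 H
  atom 14: C, bond orders sum to 3 (valence 4) → 1 H
  atom 15: C, bond orders sum to 3 (valence 4) → 1 H
  atom 16: C, bond orders sum to 3 (valence 4) → 1 H
  atom 17: S, bond orders sum to 1 (valence 2) → 1 H
  atom 18: C, bond orders sum to 3 (valence 4) → 1 H
  atom 19: I (halogen, monovalent) → 0 H
  atom 20: C, bond orders sum to 2 (valence 4) → 2 H
  atom 21: C, bond orders sum to 1 (valence 4) → 3 H
Totals → C:15, H:23, F:3, I:1, N:1, S:1.
In Hill order: C15H23F3INS.

C15H23F3INS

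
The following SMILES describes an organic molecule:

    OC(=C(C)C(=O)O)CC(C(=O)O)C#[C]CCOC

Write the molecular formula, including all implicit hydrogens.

Walk through each heavy atom and fill implicit hydrogens from standard valence (C 4, N 3, O 2, S 2, halogen 1):
  atom 1: O, bond orders sum to 1 (valence 2) → 1 H
  atom 2: C, bond orders sum to 4 (valence 4) → 0 H
  atom 3: C, bond orders sum to 4 (valence 4) → 0 H
  atom 4: C, bond orders sum to 1 (valence 4) → 3 H
  atom 5: C, bond orders sum to 4 (valence 4) → 0 H
  atom 6: O, bond orders sum to 2 (valence 2) → 0 H
  atom 7: O, bond orders sum to 1 (valence 2) → 1 H
  atom 8: C, bond orders sum to 2 (valence 4) → 2 H
  atom 9: C, bond orders sum to 3 (valence 4) → 1 H
  atom 10: C, bond orders sum to 4 (valence 4) → 0 H
  atom 11: O, bond orders sum to 2 (valence 2) → 0 H
  atom 12: O, bond orders sum to 1 (valence 2) → 1 H
  atom 13: C, bond orders sum to 4 (valence 4) → 0 H
  atom 14: C with explicit H count 0
  atom 15: C, bond orders sum to 2 (valence 4) → 2 H
  atom 16: C, bond orders sum to 2 (valence 4) → 2 H
  atom 17: O, bond orders sum to 2 (valence 2) → 0 H
  atom 18: C, bond orders sum to 1 (valence 4) → 3 H
Totals → C:12, H:16, O:6.

C12H16O6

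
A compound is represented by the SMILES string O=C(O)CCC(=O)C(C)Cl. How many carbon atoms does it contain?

Count every carbon token in the SMILES (each C, including those in ring-closure positions and inside branches).
Carbon count: 6.

6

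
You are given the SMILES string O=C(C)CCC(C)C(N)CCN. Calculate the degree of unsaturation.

Degree of unsaturation = (number of rings) + (number of π bonds).
Ring closures in the SMILES: 0.
π bonds: 1 double bond (each 1 DoU) → 1 DoU from unsaturation.
Total DoU = 0 + 1 = 1.

1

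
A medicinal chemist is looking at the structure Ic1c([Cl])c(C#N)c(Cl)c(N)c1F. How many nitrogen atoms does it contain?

2

Scan the SMILES for N atoms (remember two-letter symbols like Cl and Br are single atoms).
Nitrogen count: 2.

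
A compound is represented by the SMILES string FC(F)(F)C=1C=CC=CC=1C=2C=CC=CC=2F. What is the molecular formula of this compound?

Walk through each heavy atom and fill implicit hydrogens from standard valence (C 4, N 3, O 2, S 2, halogen 1):
  atom 1: F (halogen, monovalent) → 0 H
  atom 2: C, bond orders sum to 4 (valence 4) → 0 H
  atom 3: F (halogen, monovalent) → 0 H
  atom 4: F (halogen, monovalent) → 0 H
  atom 5: C, bond orders sum to 4 (valence 4) → 0 H
  atom 6: C, bond orders sum to 3 (valence 4) → 1 H
  atom 7: C, bond orders sum to 3 (valence 4) → 1 H
  atom 8: C, bond orders sum to 3 (valence 4) → 1 H
  atom 9: C, bond orders sum to 3 (valence 4) → 1 H
  atom 10: C, bond orders sum to 4 (valence 4) → 0 H
  atom 11: C, bond orders sum to 4 (valence 4) → 0 H
  atom 12: C, bond orders sum to 3 (valence 4) → 1 H
  atom 13: C, bond orders sum to 3 (valence 4) → 1 H
  atom 14: C, bond orders sum to 3 (valence 4) → 1 H
  atom 15: C, bond orders sum to 3 (valence 4) → 1 H
  atom 16: C, bond orders sum to 4 (valence 4) → 0 H
  atom 17: F (halogen, monovalent) → 0 H
Totals → C:13, H:8, F:4.
In Hill order: C13H8F4.

C13H8F4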